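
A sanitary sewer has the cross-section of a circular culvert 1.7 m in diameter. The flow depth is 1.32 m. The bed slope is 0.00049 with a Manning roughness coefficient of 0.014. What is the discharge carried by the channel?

For a circular section of diameter D = 1.7 m at depth y = 1.32 m, the central angle is θ = 2 arccos(1 − 2y/D) = 4.313 rad. Then A = (D²/8)(θ − sin θ) = 1.891 m² and P = Dθ/2 = 3.666 m.
Hydraulic radius R = A/P = 1.891/3.666 = 0.5158 m.
Manning's equation: Q = (1/n) A R^(2/3) S^(1/2) = (1/0.014) × 1.891 × 0.5158^(2/3) × 0.00049^(1/2) = 1.92 m³/s.

Q = 1.92 m³/s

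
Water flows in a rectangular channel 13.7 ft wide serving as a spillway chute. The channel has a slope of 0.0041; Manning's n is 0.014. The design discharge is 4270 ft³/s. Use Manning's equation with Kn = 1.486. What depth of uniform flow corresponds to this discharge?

Manning's equation rearranged: A R^(2/3) = nQ / (1.486·√S) = 0.014 × 4270 / (1.486 × √0.0041) = 628.3.
Try y = 18.1 ft: A R^(2/3) = 722.1 — over.
Try y = 11.7 ft: A R^(2/3) = 425.2 — short.
Try y = 16.1 ft: A R^(2/3) = 628.1 — ≈ 628.3.

y_n = 16.1 ft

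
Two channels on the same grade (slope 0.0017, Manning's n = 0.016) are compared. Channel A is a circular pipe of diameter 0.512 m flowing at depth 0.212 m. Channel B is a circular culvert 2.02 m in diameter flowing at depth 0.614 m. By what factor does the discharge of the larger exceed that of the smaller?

21.8

Channel A: For a circular section of diameter D = 0.512 m at depth y = 0.212 m, the central angle is θ = 2 arccos(1 − 2y/D) = 2.796 rad. Then A = (D²/8)(θ − sin θ) = 0.08053 m² and P = Dθ/2 = 0.7158 m. Hydraulic radius R = A/P = 0.08053/0.7158 = 0.1125 m. Q_A = (1/0.016)·0.08053·0.1125^(2/3)·√0.0017 = 0.04836 m³/s.
Channel B: For a circular section of diameter D = 2.02 m at depth y = 0.614 m, the central angle is θ = 2 arccos(1 − 2y/D) = 2.336 rad. Then A = (D²/8)(θ − sin θ) = 0.8234 m² and P = Dθ/2 = 2.359 m. Hydraulic radius R = A/P = 0.8234/2.359 = 0.349 m. Q_B = (1/0.016)·0.8234·0.349^(2/3)·√0.0017 = 1.052 m³/s.
The larger discharge is 1.052 m³/s and the smaller is 0.04836 m³/s; the ratio is 21.8.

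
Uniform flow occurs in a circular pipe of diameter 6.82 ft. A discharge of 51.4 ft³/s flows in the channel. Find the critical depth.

y_c = 1.83 ft

At critical depth, Q² T / (g A³) = 1, i.e. A³/T = Q²/g = 51.4²/32.2 = 82.05.
Trying y = 1.99 ft: A³/T = 112.5 — high.
Trying y = 1.4 ft: A³/T = 28.56 — low.
Trying y = 1.83 ft: A³/T = 81.23 — ≈ 82.05.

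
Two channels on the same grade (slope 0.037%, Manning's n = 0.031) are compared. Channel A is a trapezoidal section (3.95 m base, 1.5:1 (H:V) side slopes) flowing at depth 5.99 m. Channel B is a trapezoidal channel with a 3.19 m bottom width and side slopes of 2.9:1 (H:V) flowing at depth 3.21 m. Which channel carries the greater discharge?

Channel A: With bottom width b = 3.95 m and side slope z = 1.5: A = (b + zy)y = (3.95 + 1.5×5.99)×5.99 = 77.48 m²; P = b + 2y√(1+z²) = 3.95 + 2×5.99×1.803 = 25.55 m. Hydraulic radius R = A/P = 77.48/25.55 = 3.033 m. Q_A = (1/0.031)·77.48·3.033^(2/3)·√0.00037 = 100.7 m³/s.
Channel B: With bottom width b = 3.19 m and side slope z = 2.9: A = (b + zy)y = (3.19 + 2.9×3.21)×3.21 = 40.12 m²; P = b + 2y√(1+z²) = 3.19 + 2×3.21×3.068 = 22.88 m. Hydraulic radius R = A/P = 40.12/22.88 = 1.753 m. Q_B = (1/0.031)·40.12·1.753^(2/3)·√0.00037 = 36.2 m³/s.
Q_A = 100.7 m³/s vs Q_B = 36.2 m³/s, so channel A carries more.

channel A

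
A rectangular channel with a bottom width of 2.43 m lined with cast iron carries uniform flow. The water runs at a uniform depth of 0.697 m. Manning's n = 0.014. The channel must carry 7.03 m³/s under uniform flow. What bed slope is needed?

Flow area A = b·y = 2.43 × 0.697 = 1.694 m². Wetted perimeter P = b + 2y = 2.43 + 2×0.697 = 3.824 m.
Hydraulic radius R = A/P = 1.694/3.824 = 0.4429 m.
From Manning's equation, S = [nQ / (1 A R^(2/3))]² = [0.014 × 7.03 / (1 × 1.694 × 0.4429^(2/3))]² = 0.01.

S = 0.01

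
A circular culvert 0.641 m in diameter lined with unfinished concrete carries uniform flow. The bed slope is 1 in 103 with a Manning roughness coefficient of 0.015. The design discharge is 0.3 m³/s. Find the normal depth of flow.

Manning's equation rearranged: A R^(2/3) = nQ / (1·√S) = 0.015 × 0.3 / (√0.009709) = 0.04567.
Trying y = 0.213 m: A R^(2/3) = 0.02269 — too small.
Trying y = 0.344 m: A R^(2/3) = 0.05358 — too large.
Trying y = 0.313 m: A R^(2/3) = 0.04572 — ≈ 0.04567.

y_n = 0.313 m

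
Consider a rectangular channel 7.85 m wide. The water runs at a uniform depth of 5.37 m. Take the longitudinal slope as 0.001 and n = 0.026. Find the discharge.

Q = 88.5 m³/s

Flow area A = b·y = 7.85 × 5.37 = 42.15 m². Wetted perimeter P = b + 2y = 7.85 + 2×5.37 = 18.59 m.
Hydraulic radius R = A/P = 42.15/18.59 = 2.268 m.
Manning's equation: Q = (1/n) A R^(2/3) S^(1/2) = (1/0.026) × 42.15 × 2.268^(2/3) × 0.001^(1/2) = 88.5 m³/s.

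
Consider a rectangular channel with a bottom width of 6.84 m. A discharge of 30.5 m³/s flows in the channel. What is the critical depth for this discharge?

For a rectangular channel, critical depth y_c = (q²/g)^(1/3) where q = Q/b = 30.5/6.84 = 4.459 m²/s.
So y_c = (4.459²/9.81)^(1/3) = 1.27 m.

y_c = 1.27 m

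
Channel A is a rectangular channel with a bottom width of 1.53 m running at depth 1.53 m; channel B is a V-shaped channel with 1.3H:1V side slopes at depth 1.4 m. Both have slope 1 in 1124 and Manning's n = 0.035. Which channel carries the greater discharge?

Channel A: Flow area A = b·y = 1.53 × 1.53 = 2.341 m². Wetted perimeter P = b + 2y = 1.53 + 2×1.53 = 4.59 m. Hydraulic radius R = A/P = 2.341/4.59 = 0.51 m. Q_A = (1/0.035)·2.341·0.51^(2/3)·√0.0008897 = 1.273 m³/s.
Channel B: For a triangular section with side slope z = 1.3: A = zy² = 1.3×1.4² = 2.548 m²; P = 2y√(1+z²) = 2×1.4×1.64 = 4.592 m. Hydraulic radius R = A/P = 2.548/4.592 = 0.5548 m. Q_B = (1/0.035)·2.548·0.5548^(2/3)·√0.0008897 = 1.466 m³/s.
Q_A = 1.273 m³/s vs Q_B = 1.466 m³/s, so channel B carries more.

channel B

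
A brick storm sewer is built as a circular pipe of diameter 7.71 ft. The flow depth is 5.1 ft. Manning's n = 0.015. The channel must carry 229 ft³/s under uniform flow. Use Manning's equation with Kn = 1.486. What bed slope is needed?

For a circular section of diameter D = 7.71 ft at depth y = 5.1 ft, the central angle is θ = 2 arccos(1 − 2y/D) = 3.799 rad. Then A = (D²/8)(θ − sin θ) = 32.77 ft² and P = Dθ/2 = 14.65 ft.
Hydraulic radius R = A/P = 32.77/14.65 = 2.238 ft.
From Manning's equation, S = [nQ / (1.486 A R^(2/3))]² = [0.015 × 229 / (1.486 × 32.77 × 2.238^(2/3))]² = 0.0017.

S = 0.0017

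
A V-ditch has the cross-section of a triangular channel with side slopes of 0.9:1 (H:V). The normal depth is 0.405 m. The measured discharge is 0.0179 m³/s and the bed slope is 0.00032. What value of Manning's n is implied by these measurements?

For a triangular section with side slope z = 0.9: A = zy² = 0.9×0.405² = 0.1476 m²; P = 2y√(1+z²) = 2×0.405×1.345 = 1.09 m.
Hydraulic radius R = A/P = 0.1476/1.09 = 0.1355 m.
Rearranging Manning's equation: n = (1/Q) A R^(2/3) S^(1/2) = (1/0.0179) × 0.1476 × 0.1355^(2/3) × √0.00032 = 0.0389.

n = 0.0389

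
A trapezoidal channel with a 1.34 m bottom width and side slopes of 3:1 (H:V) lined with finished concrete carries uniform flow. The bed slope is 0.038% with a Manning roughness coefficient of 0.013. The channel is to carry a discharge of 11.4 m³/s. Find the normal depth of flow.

y_n = 1.5 m

Manning's equation rearranged: A R^(2/3) = nQ / (1·√S) = 0.013 × 11.4 / (√0.00038) = 7.602.
At y = 1.07 m: A R^(2/3) = 3.465 — low.
At y = 1.82 m: A R^(2/3) = 12.07 — high.
At y = 1.5 m: A R^(2/3) = 7.606 — close enough.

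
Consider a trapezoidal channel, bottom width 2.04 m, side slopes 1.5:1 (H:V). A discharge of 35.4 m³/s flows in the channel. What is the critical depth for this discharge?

y_c = 2 m

At critical depth, Q² T / (g A³) = 1, i.e. A³/T = Q²/g = 35.4²/9.81 = 127.7.
Try y = 1.64 m: A³/T = 57.75 — short.
Try y = 2.2 m: A³/T = 187.7 — over.
Try y = 2 m: A³/T = 127.4 — matches.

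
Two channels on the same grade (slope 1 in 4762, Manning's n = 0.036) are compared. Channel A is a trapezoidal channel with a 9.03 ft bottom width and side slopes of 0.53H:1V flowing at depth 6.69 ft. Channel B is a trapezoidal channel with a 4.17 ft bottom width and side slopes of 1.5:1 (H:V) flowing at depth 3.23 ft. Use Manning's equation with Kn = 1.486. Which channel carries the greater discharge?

channel A

Channel A: With bottom width b = 9.03 ft and side slope z = 0.53: A = (b + zy)y = (9.03 + 0.53×6.69)×6.69 = 84.13 ft²; P = b + 2y√(1+z²) = 9.03 + 2×6.69×1.132 = 24.17 ft. Hydraulic radius R = A/P = 84.13/24.17 = 3.48 ft. Q_A = (1.486/0.036)·84.13·3.48^(2/3)·√0.00021 = 115.6 ft³/s.
Channel B: With bottom width b = 4.17 ft and side slope z = 1.5: A = (b + zy)y = (4.17 + 1.5×3.23)×3.23 = 29.12 ft²; P = b + 2y√(1+z²) = 4.17 + 2×3.23×1.803 = 15.82 ft. Hydraulic radius R = A/P = 29.12/15.82 = 1.841 ft. Q_B = (1.486/0.036)·29.12·1.841^(2/3)·√0.00021 = 26.16 ft³/s.
Q_A = 115.6 ft³/s vs Q_B = 26.16 ft³/s, so channel A carries more.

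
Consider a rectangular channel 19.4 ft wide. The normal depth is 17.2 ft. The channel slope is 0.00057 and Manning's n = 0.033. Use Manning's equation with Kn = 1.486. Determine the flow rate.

Q = 1210 ft³/s

Flow area A = b·y = 19.4 × 17.2 = 333.7 ft². Wetted perimeter P = b + 2y = 19.4 + 2×17.2 = 53.8 ft.
Hydraulic radius R = A/P = 333.7/53.8 = 6.202 ft.
Manning's equation: Q = (1.486/n) A R^(2/3) S^(1/2) = (1.486/0.033) × 333.7 × 6.202^(2/3) × 0.00057^(1/2) = 1210 ft³/s.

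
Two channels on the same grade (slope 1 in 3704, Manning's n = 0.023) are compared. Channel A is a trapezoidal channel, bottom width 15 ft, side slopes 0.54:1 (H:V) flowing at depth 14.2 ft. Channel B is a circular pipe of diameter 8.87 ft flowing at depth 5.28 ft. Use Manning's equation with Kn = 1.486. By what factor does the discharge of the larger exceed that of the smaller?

Channel A: With bottom width b = 15 ft and side slope z = 0.54: A = (b + zy)y = (15 + 0.54×14.2)×14.2 = 321.9 ft²; P = b + 2y√(1+z²) = 15 + 2×14.2×1.136 = 47.28 ft. Hydraulic radius R = A/P = 321.9/47.28 = 6.809 ft. Q_A = (1.486/0.023)·321.9·6.809^(2/3)·√0.00027 = 1228 ft³/s.
Channel B: For a circular section of diameter D = 8.87 ft at depth y = 5.28 ft, the central angle is θ = 2 arccos(1 − 2y/D) = 3.525 rad. Then A = (D²/8)(θ − sin θ) = 38.35 ft² and P = Dθ/2 = 15.63 ft. Hydraulic radius R = A/P = 38.35/15.63 = 2.453 ft. Q_B = (1.486/0.023)·38.35·2.453^(2/3)·√0.00027 = 74.04 ft³/s.
The larger discharge is 1228 ft³/s and the smaller is 74.04 ft³/s; the ratio is 16.6.

16.6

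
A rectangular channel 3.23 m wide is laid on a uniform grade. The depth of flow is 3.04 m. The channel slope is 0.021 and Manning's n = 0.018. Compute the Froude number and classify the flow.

supercritical

Flow area A = b·y = 3.23 × 3.04 = 9.819 m². Wetted perimeter P = b + 2y = 3.23 + 2×3.04 = 9.31 m.
Hydraulic radius R = A/P = 9.819/9.31 = 1.055 m.
V = (1/n) R^(2/3) √S = (1/0.018) × 1.055^(2/3) × √0.021 = 8.342 m/s. Hydraulic depth D_h = A/T = 9.819/3.23 = 3.04 m.
Froude number Fr = V/√(g·D_h) = 8.342/√(9.81×3.04) = 1.53, which is greater than 1, so the flow is supercritical.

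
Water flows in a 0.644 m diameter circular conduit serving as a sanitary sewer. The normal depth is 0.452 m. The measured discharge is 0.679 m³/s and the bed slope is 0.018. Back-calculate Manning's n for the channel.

n = 0.016

For a circular section of diameter D = 0.644 m at depth y = 0.452 m, the central angle is θ = 2 arccos(1 − 2y/D) = 3.973 rad. Then A = (D²/8)(θ − sin θ) = 0.2443 m² and P = Dθ/2 = 1.279 m.
Hydraulic radius R = A/P = 0.2443/1.279 = 0.1909 m.
Rearranging Manning's equation: n = (1/Q) A R^(2/3) S^(1/2) = (1/0.679) × 0.2443 × 0.1909^(2/3) × √0.018 = 0.016.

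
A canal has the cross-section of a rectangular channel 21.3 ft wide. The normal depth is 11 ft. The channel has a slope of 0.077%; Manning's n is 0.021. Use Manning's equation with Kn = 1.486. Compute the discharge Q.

Flow area A = b·y = 21.3 × 11 = 234.3 ft². Wetted perimeter P = b + 2y = 21.3 + 2×11 = 43.3 ft.
Hydraulic radius R = A/P = 234.3/43.3 = 5.411 ft.
Manning's equation: Q = (1.486/n) A R^(2/3) S^(1/2) = (1.486/0.021) × 234.3 × 5.411^(2/3) × 0.00077^(1/2) = 1420 ft³/s.

Q = 1420 ft³/s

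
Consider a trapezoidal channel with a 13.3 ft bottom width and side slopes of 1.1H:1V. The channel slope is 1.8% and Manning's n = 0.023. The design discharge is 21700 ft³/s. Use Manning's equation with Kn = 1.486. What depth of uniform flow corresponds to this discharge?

Manning's equation rearranged: A R^(2/3) = nQ / (1.486·√S) = 0.023 × 21700 / (1.486 × √0.018) = 2503.
At y = 22 ft: A R^(2/3) = 3951 — over.
At y = 12.7 ft: A R^(2/3) = 1241 — short.
At y = 17.8 ft: A R^(2/3) = 2502 — close enough.

y_n = 17.8 ft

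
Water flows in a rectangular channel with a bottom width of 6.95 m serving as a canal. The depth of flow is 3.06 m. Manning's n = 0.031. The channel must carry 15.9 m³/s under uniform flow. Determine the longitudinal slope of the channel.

S = 0.000281

Flow area A = b·y = 6.95 × 3.06 = 21.27 m². Wetted perimeter P = b + 2y = 6.95 + 2×3.06 = 13.07 m.
Hydraulic radius R = A/P = 21.27/13.07 = 1.627 m.
From Manning's equation, S = [nQ / (1 A R^(2/3))]² = [0.031 × 15.9 / (1 × 21.27 × 1.627^(2/3))]² = 0.000281.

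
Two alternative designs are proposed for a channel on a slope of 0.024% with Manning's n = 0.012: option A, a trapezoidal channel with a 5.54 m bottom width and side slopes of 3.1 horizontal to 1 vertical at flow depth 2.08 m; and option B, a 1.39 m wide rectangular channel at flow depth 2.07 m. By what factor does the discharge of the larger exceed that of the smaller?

16

Channel A: With bottom width b = 5.54 m and side slope z = 3.1: A = (b + zy)y = (5.54 + 3.1×2.08)×2.08 = 24.94 m²; P = b + 2y√(1+z²) = 5.54 + 2×2.08×3.257 = 19.09 m. Hydraulic radius R = A/P = 24.94/19.09 = 1.306 m. Q_A = (1/0.012)·24.94·1.306^(2/3)·√0.00024 = 38.46 m³/s.
Channel B: Flow area A = b·y = 1.39 × 2.07 = 2.877 m². Wetted perimeter P = b + 2y = 1.39 + 2×2.07 = 5.53 m. Hydraulic radius R = A/P = 2.877/5.53 = 0.5203 m. Q_B = (1/0.012)·2.877·0.5203^(2/3)·√0.00024 = 2.403 m³/s.
The larger discharge is 38.46 m³/s and the smaller is 2.403 m³/s; the ratio is 16.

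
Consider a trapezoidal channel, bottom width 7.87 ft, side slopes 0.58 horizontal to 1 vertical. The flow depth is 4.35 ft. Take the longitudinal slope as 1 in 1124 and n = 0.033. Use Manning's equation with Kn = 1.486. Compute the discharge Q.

With bottom width b = 7.87 ft and side slope z = 0.58: A = (b + zy)y = (7.87 + 0.58×4.35)×4.35 = 45.21 ft²; P = b + 2y√(1+z²) = 7.87 + 2×4.35×1.156 = 17.93 ft.
Hydraulic radius R = A/P = 45.21/17.93 = 2.522 ft.
Manning's equation: Q = (1.486/n) A R^(2/3) S^(1/2) = (1.486/0.033) × 45.21 × 2.522^(2/3) × 0.0008897^(1/2) = 113 ft³/s.

Q = 113 ft³/s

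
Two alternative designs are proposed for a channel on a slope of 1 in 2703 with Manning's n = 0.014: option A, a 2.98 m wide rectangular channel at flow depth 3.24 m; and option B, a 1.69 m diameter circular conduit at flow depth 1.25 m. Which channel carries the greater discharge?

Channel A: Flow area A = b·y = 2.98 × 3.24 = 9.655 m². Wetted perimeter P = b + 2y = 2.98 + 2×3.24 = 9.46 m. Hydraulic radius R = A/P = 9.655/9.46 = 1.021 m. Q_A = (1/0.014)·9.655·1.021^(2/3)·√0.00037 = 13.45 m³/s.
Channel B: For a circular section of diameter D = 1.69 m at depth y = 1.25 m, the central angle is θ = 2 arccos(1 − 2y/D) = 4.141 rad. Then A = (D²/8)(θ − sin θ) = 1.779 m² and P = Dθ/2 = 3.499 m. Hydraulic radius R = A/P = 1.779/3.499 = 0.5083 m. Q_B = (1/0.014)·1.779·0.5083^(2/3)·√0.00037 = 1.557 m³/s.
Q_A = 13.45 m³/s vs Q_B = 1.557 m³/s, so channel A carries more.

channel A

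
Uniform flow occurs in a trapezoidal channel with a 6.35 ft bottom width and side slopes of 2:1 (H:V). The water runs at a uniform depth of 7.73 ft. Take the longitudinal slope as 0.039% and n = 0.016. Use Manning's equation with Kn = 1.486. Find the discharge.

With bottom width b = 6.35 ft and side slope z = 2: A = (b + zy)y = (6.35 + 2×7.73)×7.73 = 168.6 ft²; P = b + 2y√(1+z²) = 6.35 + 2×7.73×2.236 = 40.92 ft.
Hydraulic radius R = A/P = 168.6/40.92 = 4.12 ft.
Manning's equation: Q = (1.486/n) A R^(2/3) S^(1/2) = (1.486/0.016) × 168.6 × 4.12^(2/3) × 0.00039^(1/2) = 795 ft³/s.

Q = 795 ft³/s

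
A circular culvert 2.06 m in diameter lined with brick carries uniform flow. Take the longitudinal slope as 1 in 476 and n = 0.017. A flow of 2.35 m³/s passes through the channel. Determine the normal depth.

y_n = 0.915 m

Manning's equation rearranged: A R^(2/3) = nQ / (1·√S) = 0.017 × 2.35 / (√0.002101) = 0.8716.
Trying y = 0.657 m: A R^(2/3) = 0.4718 — low.
Trying y = 1.03 m: A R^(2/3) = 1.071 — high.
Trying y = 0.915 m: A R^(2/3) = 0.8716 — ≈ 0.8716.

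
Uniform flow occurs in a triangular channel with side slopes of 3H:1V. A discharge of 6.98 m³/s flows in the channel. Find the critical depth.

y_c = 1.02 m

At critical depth, Q² T / (g A³) = 1, i.e. A³/T = Q²/g = 6.98²/9.81 = 4.966.
Try y = 1.11 m: A³/T = 7.583 — over.
Try y = 0.787 m: A³/T = 1.359 — short.
Try y = 1.02 m: A³/T = 4.968 — matches.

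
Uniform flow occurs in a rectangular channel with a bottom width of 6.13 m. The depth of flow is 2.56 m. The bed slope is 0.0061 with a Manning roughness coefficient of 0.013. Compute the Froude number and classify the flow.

supercritical

Flow area A = b·y = 6.13 × 2.56 = 15.69 m². Wetted perimeter P = b + 2y = 6.13 + 2×2.56 = 11.25 m.
Hydraulic radius R = A/P = 15.69/11.25 = 1.395 m.
V = (1/n) R^(2/3) √S = (1/0.013) × 1.395^(2/3) × √0.0061 = 7.5 m/s. Hydraulic depth D_h = A/T = 15.69/6.13 = 2.56 m.
Froude number Fr = V/√(g·D_h) = 7.5/√(9.81×2.56) = 1.5, which is greater than 1, so the flow is supercritical.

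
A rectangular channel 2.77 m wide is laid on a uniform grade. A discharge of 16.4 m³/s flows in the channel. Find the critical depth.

y_c = 1.53 m

For a rectangular channel, critical depth y_c = (q²/g)^(1/3) where q = Q/b = 16.4/2.77 = 5.921 m²/s.
So y_c = (5.921²/9.81)^(1/3) = 1.53 m.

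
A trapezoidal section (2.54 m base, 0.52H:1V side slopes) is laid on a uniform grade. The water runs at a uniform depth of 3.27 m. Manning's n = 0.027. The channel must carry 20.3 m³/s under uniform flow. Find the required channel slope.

With bottom width b = 2.54 m and side slope z = 0.52: A = (b + zy)y = (2.54 + 0.52×3.27)×3.27 = 13.87 m²; P = b + 2y√(1+z²) = 2.54 + 2×3.27×1.127 = 9.911 m.
Hydraulic radius R = A/P = 13.87/9.911 = 1.399 m.
From Manning's equation, S = [nQ / (1 A R^(2/3))]² = [0.027 × 20.3 / (1 × 13.87 × 1.399^(2/3))]² = 0.000999.

S = 0.000999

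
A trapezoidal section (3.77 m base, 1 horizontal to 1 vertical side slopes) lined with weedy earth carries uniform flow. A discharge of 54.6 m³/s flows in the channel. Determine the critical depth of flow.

At critical depth, Q² T / (g A³) = 1, i.e. A³/T = Q²/g = 54.6²/9.81 = 303.9.
Try y = 2.62 m: A³/T = 520.8 — over.
Try y = 2.26 m: A³/T = 305.3 — close enough.

y_c = 2.26 m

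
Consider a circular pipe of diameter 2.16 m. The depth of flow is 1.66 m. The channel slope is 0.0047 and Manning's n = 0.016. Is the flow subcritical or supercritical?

For a circular section of diameter D = 2.16 m at depth y = 1.66 m, the central angle is θ = 2 arccos(1 − 2y/D) = 4.275 rad. Then A = (D²/8)(θ − sin θ) = 3.022 m² and P = Dθ/2 = 4.617 m.
Hydraulic radius R = A/P = 3.022/4.617 = 0.6544 m.
V = (1/n) R^(2/3) √S = (1/0.016) × 0.6544^(2/3) × √0.0047 = 3.23 m/s. Hydraulic depth D_h = A/T = 3.022/1.822 = 1.658 m.
Froude number Fr = V/√(g·D_h) = 3.23/√(9.81×1.658) = 0.801, which is less than 1, so the flow is subcritical.

subcritical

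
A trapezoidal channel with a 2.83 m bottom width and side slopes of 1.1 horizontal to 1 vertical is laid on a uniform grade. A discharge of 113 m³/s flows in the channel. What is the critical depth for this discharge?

y_c = 3.56 m

At critical depth, Q² T / (g A³) = 1, i.e. A³/T = Q²/g = 113²/9.81 = 1302.
Try y = 2.48 m: A³/T = 316.1 — short.
Try y = 3.56 m: A³/T = 1299 — close enough.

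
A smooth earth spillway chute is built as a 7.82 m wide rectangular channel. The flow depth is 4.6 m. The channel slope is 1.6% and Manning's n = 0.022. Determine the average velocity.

V = 9.47 m/s

Flow area A = b·y = 7.82 × 4.6 = 35.97 m². Wetted perimeter P = b + 2y = 7.82 + 2×4.6 = 17.02 m.
Hydraulic radius R = A/P = 35.97/17.02 = 2.114 m.
From Manning's equation, V = (1/n) R^(2/3) S^(1/2) = (1/0.022) × 2.114^(2/3) × 0.016^(1/2) = 9.47 m/s.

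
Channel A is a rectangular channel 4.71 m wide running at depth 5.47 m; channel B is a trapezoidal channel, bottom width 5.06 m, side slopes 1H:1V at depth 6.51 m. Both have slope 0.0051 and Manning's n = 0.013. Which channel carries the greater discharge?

Channel A: Flow area A = b·y = 4.71 × 5.47 = 25.76 m². Wetted perimeter P = b + 2y = 4.71 + 2×5.47 = 15.65 m. Hydraulic radius R = A/P = 25.76/15.65 = 1.646 m. Q_A = (1/0.013)·25.76·1.646^(2/3)·√0.0051 = 197.3 m³/s.
Channel B: With bottom width b = 5.06 m and side slope z = 1: A = (b + zy)y = (5.06 + 1×6.51)×6.51 = 75.32 m²; P = b + 2y√(1+z²) = 5.06 + 2×6.51×1.414 = 23.47 m. Hydraulic radius R = A/P = 75.32/23.47 = 3.209 m. Q_B = (1/0.013)·75.32·3.209^(2/3)·√0.0051 = 900.2 m³/s.
Q_A = 197.3 m³/s vs Q_B = 900.2 m³/s, so channel B carries more.

channel B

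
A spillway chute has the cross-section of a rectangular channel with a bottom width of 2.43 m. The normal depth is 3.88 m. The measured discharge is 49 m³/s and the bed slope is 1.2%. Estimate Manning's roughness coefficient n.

Flow area A = b·y = 2.43 × 3.88 = 9.428 m². Wetted perimeter P = b + 2y = 2.43 + 2×3.88 = 10.19 m.
Hydraulic radius R = A/P = 9.428/10.19 = 0.9253 m.
Rearranging Manning's equation: n = (1/Q) A R^(2/3) S^(1/2) = (1/49) × 9.428 × 0.9253^(2/3) × √0.012 = 0.02.

n = 0.02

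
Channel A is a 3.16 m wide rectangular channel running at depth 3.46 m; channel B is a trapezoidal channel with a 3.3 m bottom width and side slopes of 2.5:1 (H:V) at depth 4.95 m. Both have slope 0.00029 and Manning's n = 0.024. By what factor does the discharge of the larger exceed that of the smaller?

12.7

Channel A: Flow area A = b·y = 3.16 × 3.46 = 10.93 m². Wetted perimeter P = b + 2y = 3.16 + 2×3.46 = 10.08 m. Hydraulic radius R = A/P = 10.93/10.08 = 1.085 m. Q_A = (1/0.024)·10.93·1.085^(2/3)·√0.00029 = 8.19 m³/s.
Channel B: With bottom width b = 3.3 m and side slope z = 2.5: A = (b + zy)y = (3.3 + 2.5×4.95)×4.95 = 77.59 m²; P = b + 2y√(1+z²) = 3.3 + 2×4.95×2.693 = 29.96 m. Hydraulic radius R = A/P = 77.59/29.96 = 2.59 m. Q_B = (1/0.024)·77.59·2.59^(2/3)·√0.00029 = 103.8 m³/s.
The larger discharge is 103.8 m³/s and the smaller is 8.19 m³/s; the ratio is 12.7.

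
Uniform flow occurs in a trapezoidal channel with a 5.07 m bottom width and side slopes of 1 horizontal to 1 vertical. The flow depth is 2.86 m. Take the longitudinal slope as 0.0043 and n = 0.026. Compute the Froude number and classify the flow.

With bottom width b = 5.07 m and side slope z = 1: A = (b + zy)y = (5.07 + 1×2.86)×2.86 = 22.68 m²; P = b + 2y√(1+z²) = 5.07 + 2×2.86×1.414 = 13.16 m.
Hydraulic radius R = A/P = 22.68/13.16 = 1.723 m.
V = (1/n) R^(2/3) √S = (1/0.026) × 1.723^(2/3) × √0.0043 = 3.625 m/s. Hydraulic depth D_h = A/T = 22.68/10.79 = 2.102 m.
Froude number Fr = V/√(g·D_h) = 3.625/√(9.81×2.102) = 0.798, which is less than 1, so the flow is subcritical.

subcritical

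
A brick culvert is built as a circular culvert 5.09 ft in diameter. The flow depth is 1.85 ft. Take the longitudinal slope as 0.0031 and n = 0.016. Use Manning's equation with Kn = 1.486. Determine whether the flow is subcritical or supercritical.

For a circular section of diameter D = 5.09 ft at depth y = 1.85 ft, the central angle is θ = 2 arccos(1 − 2y/D) = 2.588 rad. Then A = (D²/8)(θ − sin θ) = 6.681 ft² and P = Dθ/2 = 6.587 ft.
Hydraulic radius R = A/P = 6.681/6.587 = 1.014 ft.
V = (1.486/n) R^(2/3) √S = (1.486/0.016) × 1.014^(2/3) × √0.0031 = 5.22 ft/s. Hydraulic depth D_h = A/T = 6.681/4.897 = 1.364 ft.
Froude number Fr = V/√(g·D_h) = 5.22/√(32.2×1.364) = 0.788, which is less than 1, so the flow is subcritical.

subcritical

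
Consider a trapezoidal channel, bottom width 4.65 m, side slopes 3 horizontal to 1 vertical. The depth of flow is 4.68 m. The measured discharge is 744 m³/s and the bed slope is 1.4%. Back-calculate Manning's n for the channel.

n = 0.026

With bottom width b = 4.65 m and side slope z = 3: A = (b + zy)y = (4.65 + 3×4.68)×4.68 = 87.47 m²; P = b + 2y√(1+z²) = 4.65 + 2×4.68×3.162 = 34.25 m.
Hydraulic radius R = A/P = 87.47/34.25 = 2.554 m.
Rearranging Manning's equation: n = (1/Q) A R^(2/3) S^(1/2) = (1/744) × 87.47 × 2.554^(2/3) × √0.014 = 0.026.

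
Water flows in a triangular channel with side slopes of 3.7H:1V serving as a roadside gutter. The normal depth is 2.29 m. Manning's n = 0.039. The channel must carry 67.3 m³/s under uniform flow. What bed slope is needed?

For a triangular section with side slope z = 3.7: A = zy² = 3.7×2.29² = 19.4 m²; P = 2y√(1+z²) = 2×2.29×3.833 = 17.55 m.
Hydraulic radius R = A/P = 19.4/17.55 = 1.105 m.
From Manning's equation, S = [nQ / (1 A R^(2/3))]² = [0.039 × 67.3 / (1 × 19.4 × 1.105^(2/3))]² = 0.016.

S = 0.016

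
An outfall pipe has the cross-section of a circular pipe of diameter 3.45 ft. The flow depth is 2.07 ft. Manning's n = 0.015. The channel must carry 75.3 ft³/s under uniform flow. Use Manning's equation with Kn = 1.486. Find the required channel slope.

For a circular section of diameter D = 3.45 ft at depth y = 2.07 ft, the central angle is θ = 2 arccos(1 − 2y/D) = 3.544 rad. Then A = (D²/8)(θ − sin θ) = 5.856 ft² and P = Dθ/2 = 6.114 ft.
Hydraulic radius R = A/P = 5.856/6.114 = 0.9579 ft.
From Manning's equation, S = [nQ / (1.486 A R^(2/3))]² = [0.015 × 75.3 / (1.486 × 5.856 × 0.9579^(2/3))]² = 0.0178.

S = 0.0178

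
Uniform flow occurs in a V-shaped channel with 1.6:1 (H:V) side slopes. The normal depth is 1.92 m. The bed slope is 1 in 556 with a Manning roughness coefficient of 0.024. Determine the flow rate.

For a triangular section with side slope z = 1.6: A = zy² = 1.6×1.92² = 5.898 m²; P = 2y√(1+z²) = 2×1.92×1.887 = 7.245 m.
Hydraulic radius R = A/P = 5.898/7.245 = 0.8141 m.
Manning's equation: Q = (1/n) A R^(2/3) S^(1/2) = (1/0.024) × 5.898 × 0.8141^(2/3) × 0.001799^(1/2) = 9.09 m³/s.

Q = 9.09 m³/s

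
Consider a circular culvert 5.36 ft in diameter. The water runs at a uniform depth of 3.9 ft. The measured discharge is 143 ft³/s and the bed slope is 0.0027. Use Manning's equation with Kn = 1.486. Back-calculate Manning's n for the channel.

n = 0.013

For a circular section of diameter D = 5.36 ft at depth y = 3.9 ft, the central angle is θ = 2 arccos(1 − 2y/D) = 4.087 rad. Then A = (D²/8)(θ − sin θ) = 17.59 ft² and P = Dθ/2 = 10.95 ft.
Hydraulic radius R = A/P = 17.59/10.95 = 1.606 ft.
Rearranging Manning's equation: n = (1.486/Q) A R^(2/3) S^(1/2) = (1.486/143) × 17.59 × 1.606^(2/3) × √0.0027 = 0.013.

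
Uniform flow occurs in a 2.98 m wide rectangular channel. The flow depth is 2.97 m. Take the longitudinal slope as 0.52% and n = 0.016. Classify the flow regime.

Flow area A = b·y = 2.98 × 2.97 = 8.851 m². Wetted perimeter P = b + 2y = 2.98 + 2×2.97 = 8.92 m.
Hydraulic radius R = A/P = 8.851/8.92 = 0.9922 m.
V = (1/n) R^(2/3) √S = (1/0.016) × 0.9922^(2/3) × √0.0052 = 4.484 m/s. Hydraulic depth D_h = A/T = 8.851/2.98 = 2.97 m.
Froude number Fr = V/√(g·D_h) = 4.484/√(9.81×2.97) = 0.831, which is less than 1, so the flow is subcritical.

subcritical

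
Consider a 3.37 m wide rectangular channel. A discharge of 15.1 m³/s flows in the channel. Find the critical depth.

For a rectangular channel, critical depth y_c = (q²/g)^(1/3) where q = Q/b = 15.1/3.37 = 4.481 m²/s.
So y_c = (4.481²/9.81)^(1/3) = 1.27 m.

y_c = 1.27 m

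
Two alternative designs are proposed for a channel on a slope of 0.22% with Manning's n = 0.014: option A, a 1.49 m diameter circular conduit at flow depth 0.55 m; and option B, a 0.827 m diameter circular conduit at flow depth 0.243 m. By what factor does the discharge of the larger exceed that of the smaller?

7.42

Channel A: For a circular section of diameter D = 1.49 m at depth y = 0.55 m, the central angle is θ = 2 arccos(1 − 2y/D) = 2.612 rad. Then A = (D²/8)(θ − sin θ) = 0.5846 m² and P = Dθ/2 = 1.946 m. Hydraulic radius R = A/P = 0.5846/1.946 = 0.3004 m. Q_A = (1/0.014)·0.5846·0.3004^(2/3)·√0.0022 = 0.8786 m³/s.
Channel B: For a circular section of diameter D = 0.827 m at depth y = 0.243 m, the central angle is θ = 2 arccos(1 − 2y/D) = 2.292 rad. Then A = (D²/8)(θ − sin θ) = 0.1317 m² and P = Dθ/2 = 0.9476 m. Hydraulic radius R = A/P = 0.1317/0.9476 = 0.139 m. Q_B = (1/0.014)·0.1317·0.139^(2/3)·√0.0022 = 0.1184 m³/s.
The larger discharge is 0.8786 m³/s and the smaller is 0.1184 m³/s; the ratio is 7.42.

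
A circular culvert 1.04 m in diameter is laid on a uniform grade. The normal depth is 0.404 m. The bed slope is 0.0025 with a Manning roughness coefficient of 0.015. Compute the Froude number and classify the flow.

For a circular section of diameter D = 1.04 m at depth y = 0.404 m, the central angle is θ = 2 arccos(1 − 2y/D) = 2.692 rad. Then A = (D²/8)(θ − sin θ) = 0.3051 m² and P = Dθ/2 = 1.4 m.
Hydraulic radius R = A/P = 0.3051/1.4 = 0.218 m.
V = (1/n) R^(2/3) √S = (1/0.015) × 0.218^(2/3) × √0.0025 = 1.207 m/s. Hydraulic depth D_h = A/T = 0.3051/1.014 = 0.301 m.
Froude number Fr = V/√(g·D_h) = 1.207/√(9.81×0.301) = 0.703, which is less than 1, so the flow is subcritical.

subcritical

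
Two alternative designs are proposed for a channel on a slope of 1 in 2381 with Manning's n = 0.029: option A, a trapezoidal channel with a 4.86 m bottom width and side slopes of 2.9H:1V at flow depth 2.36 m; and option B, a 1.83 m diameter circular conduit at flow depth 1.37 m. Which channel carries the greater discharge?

Channel A: With bottom width b = 4.86 m and side slope z = 2.9: A = (b + zy)y = (4.86 + 2.9×2.36)×2.36 = 27.62 m²; P = b + 2y√(1+z²) = 4.86 + 2×2.36×3.068 = 19.34 m. Hydraulic radius R = A/P = 27.62/19.34 = 1.428 m. Q_A = (1/0.029)·27.62·1.428^(2/3)·√0.00042 = 24.76 m³/s.
Channel B: For a circular section of diameter D = 1.83 m at depth y = 1.37 m, the central angle is θ = 2 arccos(1 − 2y/D) = 4.182 rad. Then A = (D²/8)(θ − sin θ) = 2.112 m² and P = Dθ/2 = 3.827 m. Hydraulic radius R = A/P = 2.112/3.827 = 0.5519 m. Q_B = (1/0.029)·2.112·0.5519^(2/3)·√0.00042 = 1.004 m³/s.
Q_A = 24.76 m³/s vs Q_B = 1.004 m³/s, so channel A carries more.

channel A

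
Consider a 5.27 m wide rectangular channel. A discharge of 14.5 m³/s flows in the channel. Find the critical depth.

y_c = 0.917 m

For a rectangular channel, critical depth y_c = (q²/g)^(1/3) where q = Q/b = 14.5/5.27 = 2.751 m²/s.
So y_c = (2.751²/9.81)^(1/3) = 0.917 m.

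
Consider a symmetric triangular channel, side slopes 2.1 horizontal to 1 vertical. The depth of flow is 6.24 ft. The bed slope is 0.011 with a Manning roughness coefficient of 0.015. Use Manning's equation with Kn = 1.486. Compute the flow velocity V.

For a triangular section with side slope z = 2.1: A = zy² = 2.1×6.24² = 81.77 ft²; P = 2y√(1+z²) = 2×6.24×2.326 = 29.03 ft.
Hydraulic radius R = A/P = 81.77/29.03 = 2.817 ft.
From Manning's equation, V = (1.486/n) R^(2/3) S^(1/2) = (1.486/0.015) × 2.817^(2/3) × 0.011^(1/2) = 20.7 ft/s.

V = 20.7 ft/s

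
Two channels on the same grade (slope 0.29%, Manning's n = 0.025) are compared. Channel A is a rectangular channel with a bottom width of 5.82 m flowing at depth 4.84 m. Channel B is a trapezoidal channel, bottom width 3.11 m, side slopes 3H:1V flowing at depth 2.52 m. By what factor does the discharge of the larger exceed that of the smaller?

Channel A: Flow area A = b·y = 5.82 × 4.84 = 28.17 m². Wetted perimeter P = b + 2y = 5.82 + 2×4.84 = 15.5 m. Hydraulic radius R = A/P = 28.17/15.5 = 1.817 m. Q_A = (1/0.025)·28.17·1.817^(2/3)·√0.0029 = 90.36 m³/s.
Channel B: With bottom width b = 3.11 m and side slope z = 3: A = (b + zy)y = (3.11 + 3×2.52)×2.52 = 26.89 m²; P = b + 2y√(1+z²) = 3.11 + 2×2.52×3.162 = 19.05 m. Hydraulic radius R = A/P = 26.89/19.05 = 1.412 m. Q_B = (1/0.025)·26.89·1.412^(2/3)·√0.0029 = 72.88 m³/s.
The larger discharge is 90.36 m³/s and the smaller is 72.88 m³/s; the ratio is 1.24.

1.24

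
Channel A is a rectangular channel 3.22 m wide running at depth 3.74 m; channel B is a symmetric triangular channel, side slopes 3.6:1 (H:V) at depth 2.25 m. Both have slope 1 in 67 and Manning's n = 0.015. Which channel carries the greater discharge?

Channel A: Flow area A = b·y = 3.22 × 3.74 = 12.04 m². Wetted perimeter P = b + 2y = 3.22 + 2×3.74 = 10.7 m. Hydraulic radius R = A/P = 12.04/10.7 = 1.125 m. Q_A = (1/0.015)·12.04·1.125^(2/3)·√0.01493 = 106.1 m³/s.
Channel B: For a triangular section with side slope z = 3.6: A = zy² = 3.6×2.25² = 18.22 m²; P = 2y√(1+z²) = 2×2.25×3.736 = 16.81 m. Hydraulic radius R = A/P = 18.22/16.81 = 1.084 m. Q_B = (1/0.015)·18.22·1.084^(2/3)·√0.01493 = 156.6 m³/s.
Q_A = 106.1 m³/s vs Q_B = 156.6 m³/s, so channel B carries more.

channel B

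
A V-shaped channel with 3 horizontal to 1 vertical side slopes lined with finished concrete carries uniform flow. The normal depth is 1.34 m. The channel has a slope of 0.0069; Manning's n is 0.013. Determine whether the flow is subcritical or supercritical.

supercritical

For a triangular section with side slope z = 3: A = zy² = 3×1.34² = 5.387 m²; P = 2y√(1+z²) = 2×1.34×3.162 = 8.475 m.
Hydraulic radius R = A/P = 5.387/8.475 = 0.6356 m.
V = (1/n) R^(2/3) √S = (1/0.013) × 0.6356^(2/3) × √0.0069 = 4.724 m/s. Hydraulic depth D_h = A/T = 5.387/8.04 = 0.67 m.
Froude number Fr = V/√(g·D_h) = 4.724/√(9.81×0.67) = 1.84, which is greater than 1, so the flow is supercritical.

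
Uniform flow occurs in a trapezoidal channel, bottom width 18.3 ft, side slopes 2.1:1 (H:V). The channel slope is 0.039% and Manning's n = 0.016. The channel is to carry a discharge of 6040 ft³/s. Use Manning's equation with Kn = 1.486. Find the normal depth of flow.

Manning's equation rearranged: A R^(2/3) = nQ / (1.486·√S) = 0.016 × 6040 / (1.486 × √0.00039) = 3293.
Trying y = 13 ft: A R^(2/3) = 2276 — short.
Trying y = 18.6 ft: A R^(2/3) = 5011 — over.
Trying y = 15.4 ft: A R^(2/3) = 3291 — close enough.

y_n = 15.4 ft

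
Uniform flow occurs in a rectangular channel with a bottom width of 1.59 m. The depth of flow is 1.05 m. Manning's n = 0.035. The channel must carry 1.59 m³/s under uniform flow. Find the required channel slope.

Flow area A = b·y = 1.59 × 1.05 = 1.67 m². Wetted perimeter P = b + 2y = 1.59 + 2×1.05 = 3.69 m.
Hydraulic radius R = A/P = 1.67/3.69 = 0.4524 m.
From Manning's equation, S = [nQ / (1 A R^(2/3))]² = [0.035 × 1.59 / (1 × 1.67 × 0.4524^(2/3))]² = 0.0032.

S = 0.0032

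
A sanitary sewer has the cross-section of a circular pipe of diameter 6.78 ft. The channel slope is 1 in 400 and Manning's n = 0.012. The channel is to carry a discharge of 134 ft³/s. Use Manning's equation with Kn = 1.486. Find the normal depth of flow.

y_n = 3.07 ft

Manning's equation rearranged: A R^(2/3) = nQ / (1.486·√S) = 0.012 × 134 / (1.486 × √0.0025) = 21.64.
Trying y = 3.49 ft: A R^(2/3) = 26.95 — too large.
Trying y = 2.36 ft: A R^(2/3) = 13.36 — too small.
Trying y = 3.07 ft: A R^(2/3) = 21.61 — ≈ 21.64.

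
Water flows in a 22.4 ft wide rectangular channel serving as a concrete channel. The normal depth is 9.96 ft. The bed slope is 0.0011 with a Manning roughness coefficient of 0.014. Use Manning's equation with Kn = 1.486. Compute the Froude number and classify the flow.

subcritical

Flow area A = b·y = 22.4 × 9.96 = 223.1 ft². Wetted perimeter P = b + 2y = 22.4 + 2×9.96 = 42.32 ft.
Hydraulic radius R = A/P = 223.1/42.32 = 5.272 ft.
V = (1.486/n) R^(2/3) √S = (1.486/0.014) × 5.272^(2/3) × √0.0011 = 10.66 ft/s. Hydraulic depth D_h = A/T = 223.1/22.4 = 9.96 ft.
Froude number Fr = V/√(g·D_h) = 10.66/√(32.2×9.96) = 0.595, which is less than 1, so the flow is subcritical.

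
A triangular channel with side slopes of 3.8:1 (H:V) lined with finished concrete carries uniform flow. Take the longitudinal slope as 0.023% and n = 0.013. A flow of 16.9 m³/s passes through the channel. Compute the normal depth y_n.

y_n = 1.98 m

Manning's equation rearranged: A R^(2/3) = nQ / (1·√S) = 0.013 × 16.9 / (√0.00023) = 14.49.
At y = 2.42 m: A R^(2/3) = 24.71 — high.
At y = 1.52 m: A R^(2/3) = 7.15 — low.
At y = 1.98 m: A R^(2/3) = 14.47 — ≈ 14.49.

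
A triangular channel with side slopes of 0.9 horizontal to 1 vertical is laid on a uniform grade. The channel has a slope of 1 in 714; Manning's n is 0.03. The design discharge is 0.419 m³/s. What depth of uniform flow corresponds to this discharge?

y_n = 0.909 m

Manning's equation rearranged: A R^(2/3) = nQ / (1·√S) = 0.03 × 0.419 / (√0.001401) = 0.3359.
Try y = 0.62 m: A R^(2/3) = 0.1212 — low.
Try y = 1.05 m: A R^(2/3) = 0.4939 — high.
Try y = 0.909 m: A R^(2/3) = 0.3362 — close enough.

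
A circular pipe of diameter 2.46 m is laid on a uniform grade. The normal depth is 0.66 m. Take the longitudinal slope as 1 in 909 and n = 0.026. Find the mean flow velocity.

V = 0.673 m/s

For a circular section of diameter D = 2.46 m at depth y = 0.66 m, the central angle is θ = 2 arccos(1 − 2y/D) = 2.178 rad. Then A = (D²/8)(θ − sin θ) = 1.026 m² and P = Dθ/2 = 2.679 m.
Hydraulic radius R = A/P = 1.026/2.679 = 0.3831 m.
From Manning's equation, V = (1/n) R^(2/3) S^(1/2) = (1/0.026) × 0.3831^(2/3) × 0.0011^(1/2) = 0.673 m/s.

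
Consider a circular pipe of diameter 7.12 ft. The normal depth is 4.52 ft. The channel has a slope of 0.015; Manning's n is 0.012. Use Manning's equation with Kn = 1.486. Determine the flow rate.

For a circular section of diameter D = 7.12 ft at depth y = 4.52 ft, the central angle is θ = 2 arccos(1 − 2y/D) = 3.688 rad. Then A = (D²/8)(θ − sin θ) = 26.66 ft² and P = Dθ/2 = 13.13 ft.
Hydraulic radius R = A/P = 26.66/13.13 = 2.031 ft.
Manning's equation: Q = (1.486/n) A R^(2/3) S^(1/2) = (1.486/0.012) × 26.66 × 2.031^(2/3) × 0.015^(1/2) = 648 ft³/s.

Q = 648 ft³/s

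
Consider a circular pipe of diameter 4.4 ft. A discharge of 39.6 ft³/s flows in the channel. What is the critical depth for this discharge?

y_c = 1.82 ft

At critical depth, Q² T / (g A³) = 1, i.e. A³/T = Q²/g = 39.6²/32.2 = 48.7.
Trying y = 2.19 ft: A³/T = 98.15 — high.
Trying y = 1.58 ft: A³/T = 28.06 — low.
Trying y = 1.82 ft: A³/T = 48.34 — matches.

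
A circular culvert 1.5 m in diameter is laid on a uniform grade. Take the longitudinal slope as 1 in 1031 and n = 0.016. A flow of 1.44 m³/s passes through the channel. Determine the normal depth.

y_n = 1.02 m

Manning's equation rearranged: A R^(2/3) = nQ / (1·√S) = 0.016 × 1.44 / (√0.0009699) = 0.7398.
Trying y = 1.23 m: A R^(2/3) = 0.9193 — high.
Trying y = 1.02 m: A R^(2/3) = 0.7402 — close enough.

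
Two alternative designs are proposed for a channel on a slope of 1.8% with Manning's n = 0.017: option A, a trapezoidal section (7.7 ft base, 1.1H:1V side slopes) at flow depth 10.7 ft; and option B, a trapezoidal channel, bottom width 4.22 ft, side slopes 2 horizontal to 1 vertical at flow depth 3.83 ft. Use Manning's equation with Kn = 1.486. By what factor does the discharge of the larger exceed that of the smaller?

Channel A: With bottom width b = 7.7 ft and side slope z = 1.1: A = (b + zy)y = (7.7 + 1.1×10.7)×10.7 = 208.3 ft²; P = b + 2y√(1+z²) = 7.7 + 2×10.7×1.487 = 39.51 ft. Hydraulic radius R = A/P = 208.3/39.51 = 5.272 ft. Q_A = (1.486/0.017)·208.3·5.272^(2/3)·√0.018 = 7401 ft³/s.
Channel B: With bottom width b = 4.22 ft and side slope z = 2: A = (b + zy)y = (4.22 + 2×3.83)×3.83 = 45.5 ft²; P = b + 2y√(1+z²) = 4.22 + 2×3.83×2.236 = 21.35 ft. Hydraulic radius R = A/P = 45.5/21.35 = 2.131 ft. Q_B = (1.486/0.017)·45.5·2.131^(2/3)·√0.018 = 883.7 ft³/s.
The larger discharge is 7401 ft³/s and the smaller is 883.7 ft³/s; the ratio is 8.37.

8.37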